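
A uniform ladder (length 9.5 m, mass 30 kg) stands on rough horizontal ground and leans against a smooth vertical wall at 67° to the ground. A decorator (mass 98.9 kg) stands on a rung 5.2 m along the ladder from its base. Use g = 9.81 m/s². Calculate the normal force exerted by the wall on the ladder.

N_wall ≈ 288 N

Torques about the foot: N_wall · 9.5 sin 67° = 30×9.81×4.75 cos 67° + 98.9×9.81×5.2 cos 67° → N_wall = 287.88 N.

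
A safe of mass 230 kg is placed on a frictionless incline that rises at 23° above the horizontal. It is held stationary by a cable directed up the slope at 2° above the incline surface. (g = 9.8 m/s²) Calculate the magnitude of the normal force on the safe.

N ≈ 2040 N

Take axes along and perpendicular to the incline. Weight components: W sin 23° = 880.7 N down-slope, W cos 23° = 2075 N into the surface.
Along incline: T cos 2° = W sin 23° → T = 881.2 N.
Perpendicular: N = W cos 23° − T sin 2° = 2044 N.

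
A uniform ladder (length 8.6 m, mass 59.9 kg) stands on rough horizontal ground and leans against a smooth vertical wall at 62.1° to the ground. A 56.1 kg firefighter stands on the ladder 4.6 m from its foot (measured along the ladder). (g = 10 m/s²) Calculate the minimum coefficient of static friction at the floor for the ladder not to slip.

μ_min ≈ 0.274

ΣF_y = 0: N_floor = 59.9×10 + 56.1×10 = 1160 N.
Torques about the foot: N_wall · 8.6 sin 62.1° = 59.9×10×4.3 cos 62.1° + 56.1×10×4.6 cos 62.1° → N_wall = 317.46 N.
ΣF_x = 0: f_floor = N_wall = 317.46 N.
μ_min = f_floor / N_floor = 317.46 / 1160 = 0.2737.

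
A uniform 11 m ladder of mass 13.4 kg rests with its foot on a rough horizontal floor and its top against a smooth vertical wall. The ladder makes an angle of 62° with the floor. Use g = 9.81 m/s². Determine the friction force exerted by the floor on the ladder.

f ≈ 34.9 N

Torques about the foot: N_wall · 11 sin 62° = 13.4×9.81×5.5 cos 62° → N_wall = 34.948 N.
ΣF_x = 0: f_floor = N_wall = 34.948 N.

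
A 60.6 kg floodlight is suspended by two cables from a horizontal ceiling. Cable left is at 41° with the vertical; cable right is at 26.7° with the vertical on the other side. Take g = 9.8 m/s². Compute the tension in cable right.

T_right ≈ 421 N

Angles from the horizontal: cable left is 90° − 41° = 49°, cable right is 90° − 26.7° = 63.3°.
Weight W = 60.6 × 9.8 = 593.9 N acts straight down.
Horizontal: T_left cos 49° = T_right cos 63.3°  →  T_left = 0.6849 T_right.
Vertical: T_left sin 49° + T_right sin 63.3° = 593.9.
Substituting the horizontal relation into the vertical equation gives 1.41 T_right = 593.9, so T_right = 421.1 N.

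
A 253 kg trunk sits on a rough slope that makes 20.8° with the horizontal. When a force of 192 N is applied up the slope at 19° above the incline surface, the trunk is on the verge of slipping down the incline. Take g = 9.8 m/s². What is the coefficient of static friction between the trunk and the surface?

On the verge of sliding down the incline, friction is at its maximum μN and acts up the slope.
Perpendicular to incline: N = W cos 20.8° − P sin 19° = 2318 − 62.51 = 2255 N.
Along incline: P cos 19° + μN = W sin 20.8° → μ = (W sin 20.8° − P cos 19°) / N = 0.3099.

μ ≈ 0.310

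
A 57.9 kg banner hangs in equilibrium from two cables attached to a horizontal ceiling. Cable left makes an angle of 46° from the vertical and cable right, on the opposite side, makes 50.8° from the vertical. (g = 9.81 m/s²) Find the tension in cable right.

Angles from the horizontal: cable left is 90° − 46° = 44°, cable right is 90° − 50.8° = 39.2°.
Weight W = 57.9 × 9.81 = 568 N acts straight down.
Horizontal: T_left cos 44° = T_right cos 39.2°  →  T_left = 1.077 T_right.
Vertical: T_left sin 44° + T_right sin 39.2° = 568.
Substituting the horizontal relation into the vertical equation gives 1.38 T_right = 568, so T_right = 411.5 N.

T_right ≈ 411 N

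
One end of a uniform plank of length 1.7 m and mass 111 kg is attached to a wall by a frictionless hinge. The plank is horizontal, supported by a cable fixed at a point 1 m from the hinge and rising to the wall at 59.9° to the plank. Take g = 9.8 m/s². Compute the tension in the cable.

T ≈ 1070 N

Take torques about the hinge: T sin 59.9° · 1 = 111×9.8×0.85 = 924.63 N·m.
So T = 924.63 / (0.8652 × 1) = 1068.7 N.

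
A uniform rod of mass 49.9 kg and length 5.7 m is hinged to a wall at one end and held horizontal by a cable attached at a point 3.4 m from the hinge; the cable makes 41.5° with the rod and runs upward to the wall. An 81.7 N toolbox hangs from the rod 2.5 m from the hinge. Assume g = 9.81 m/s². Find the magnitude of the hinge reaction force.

|H| ≈ 541 N

Take torques about the hinge: T sin 41.5° · 3.4 = 49.9×9.81×2.85 + 81.7×2.5 = 1599.4 N·m.
So T = 1599.4 / (0.6626 × 3.4) = 709.92 N.
ΣF_x = 0: H_x = T cos 41.5° = 531.7 N.
ΣF_y = 0: H_y = (49.9×9.81 + 81.7) − T sin 41.5° = 571.22 − 470.41 = 100.81 N.
|H| = √(H_x² + H_y²) = √((531.7)² + (100.81)²) = 541.17 N.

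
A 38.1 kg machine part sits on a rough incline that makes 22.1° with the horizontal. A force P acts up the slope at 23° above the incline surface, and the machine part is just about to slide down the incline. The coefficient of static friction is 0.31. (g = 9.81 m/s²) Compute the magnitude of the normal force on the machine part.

On the verge of sliding down the incline, friction equals μN and acts up the slope.
Perpendicular: N + P sin 23° = W cos 22.1° = 346.3 N.
Along incline: P cos 23° + μN = W sin 22.1° with W sin 22.1° = 140.6 N.
Solving the pair for P and N: P = 41.61 N, N = 330 N (and f = μN = 102.3 N).

N ≈ 330 N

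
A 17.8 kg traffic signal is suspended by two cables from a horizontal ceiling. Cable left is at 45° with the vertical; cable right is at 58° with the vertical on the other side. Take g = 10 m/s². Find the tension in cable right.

Angles from the horizontal: cable left is 90° − 45° = 45°, cable right is 90° − 58° = 32°.
Weight W = 17.8 × 10 = 178 N acts straight down.
Horizontal: T_left cos 45° = T_right cos 32°  →  T_left = 1.199 T_right.
Vertical: T_left sin 45° + T_right sin 32° = 178.
Substituting the horizontal relation into the vertical equation gives 1.378 T_right = 178, so T_right = 129.2 N.

T_right ≈ 129 N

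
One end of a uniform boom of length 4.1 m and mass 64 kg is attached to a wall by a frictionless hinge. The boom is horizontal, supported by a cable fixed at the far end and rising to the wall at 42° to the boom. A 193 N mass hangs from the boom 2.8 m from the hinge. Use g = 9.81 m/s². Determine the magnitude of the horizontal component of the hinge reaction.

Take torques about the hinge: T sin 42° · 4.1 = 64×9.81×2.05 + 193×2.8 = 1827.5 N·m.
So T = 1827.5 / (0.6691 × 4.1) = 666.13 N.
ΣF_x = 0: H_x = T cos 42° = 495.03 N.

H_x ≈ 495 N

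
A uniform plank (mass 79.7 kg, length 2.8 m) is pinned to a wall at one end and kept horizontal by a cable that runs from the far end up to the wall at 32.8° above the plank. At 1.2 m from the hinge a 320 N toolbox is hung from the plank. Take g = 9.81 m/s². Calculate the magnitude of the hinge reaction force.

Take torques about the hinge: T sin 32.8° · 2.8 = 79.7×9.81×1.4 + 320×1.2 = 1478.6 N·m.
So T = 1478.6 / (0.5417 × 2.8) = 974.83 N.
ΣF_x = 0: H_x = T cos 32.8° = 819.41 N.
ΣF_y = 0: H_y = (79.7×9.81 + 320) − T sin 32.8° = 1101.9 − 528.07 = 573.79 N.
|H| = √(H_x² + H_y²) = √((819.41)² + (573.79)²) = 1000.3 N.

|H| ≈ 1000 N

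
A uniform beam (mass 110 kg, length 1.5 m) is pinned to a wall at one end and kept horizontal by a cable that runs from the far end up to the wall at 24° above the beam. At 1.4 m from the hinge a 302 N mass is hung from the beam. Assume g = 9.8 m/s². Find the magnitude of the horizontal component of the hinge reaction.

H_x ≈ 1840 N

Take torques about the hinge: T sin 24° · 1.5 = 110×9.8×0.75 + 302×1.4 = 1231.3 N·m.
So T = 1231.3 / (0.4067 × 1.5) = 2018.2 N.
ΣF_x = 0: H_x = T cos 24° = 1843.7 N.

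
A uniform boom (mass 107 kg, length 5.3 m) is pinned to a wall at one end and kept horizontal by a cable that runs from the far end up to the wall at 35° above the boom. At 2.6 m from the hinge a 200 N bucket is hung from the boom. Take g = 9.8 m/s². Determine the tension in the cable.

Take torques about the hinge: T sin 35° · 5.3 = 107×9.8×2.65 + 200×2.6 = 3298.8 N·m.
So T = 3298.8 / (0.5736 × 5.3) = 1085.1 N.

T ≈ 1090 N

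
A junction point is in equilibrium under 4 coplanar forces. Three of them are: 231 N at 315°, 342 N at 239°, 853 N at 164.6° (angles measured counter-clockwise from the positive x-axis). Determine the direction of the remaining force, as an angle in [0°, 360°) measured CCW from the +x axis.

Sum the known components: ΣF_x = -835.2 N, ΣF_y = -230 N.
For equilibrium the remaining force must supply (−ΣF_x, −ΣF_y) = (835.2, 230) N.
Magnitude = √((835.2)² + (230)²) = 866.3 N; direction = atan2(230, 835.2) = 15.4°.

θ ≈ 15.4°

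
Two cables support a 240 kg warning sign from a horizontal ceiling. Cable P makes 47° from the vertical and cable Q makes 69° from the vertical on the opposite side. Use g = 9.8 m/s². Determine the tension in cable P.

Angles from the horizontal: cable P is 90° − 47° = 43°, cable Q is 90° − 69° = 21°.
Weight W = 240 × 9.8 = 2352 N acts straight down.
Horizontal: T_P cos 43° = T_Q cos 21°  →  T_Q = 0.7834 T_P.
Vertical: T_P sin 43° + T_Q sin 21° = 2352.
Substituting the horizontal relation into the vertical equation gives 0.9627 T_P = 2352, so T_P = 2443 N.

T_P ≈ 2440 N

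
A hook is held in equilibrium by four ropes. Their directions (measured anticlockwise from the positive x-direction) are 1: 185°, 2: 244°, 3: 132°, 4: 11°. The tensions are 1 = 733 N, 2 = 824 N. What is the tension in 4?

Resolve: ΣF_x = 733 cos 185° + 824 cos 244° + T_3 cos 132° + T_4 cos 11° = 0.
        ΣF_y = 733 sin 185° + 824 sin 244° + T_3 sin 132° + T_4 sin 11° = 0.
The known terms sum to (-1091, -804.5) N, so -0.6691 T_3 + 0.9816 T_4 = 1091 and 0.7431 T_3 + 0.1908 T_4 = 804.5.
Solving simultaneously: T_3 = 678.3 N, T_4 = 1574 N.

T_4 ≈ 1570 N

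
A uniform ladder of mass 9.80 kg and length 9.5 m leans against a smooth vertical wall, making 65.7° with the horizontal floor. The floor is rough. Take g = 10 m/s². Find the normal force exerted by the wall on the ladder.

Torques about the foot: N_wall · 9.5 sin 65.7° = 9.80×10×4.75 cos 65.7° → N_wall = 22.124 N.

N_wall ≈ 22.1 N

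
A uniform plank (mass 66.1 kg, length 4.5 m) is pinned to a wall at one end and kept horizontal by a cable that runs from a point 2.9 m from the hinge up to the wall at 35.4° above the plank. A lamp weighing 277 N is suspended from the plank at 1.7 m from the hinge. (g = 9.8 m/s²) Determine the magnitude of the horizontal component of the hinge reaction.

Take torques about the hinge: T sin 35.4° · 2.9 = 66.1×9.8×2.25 + 277×1.7 = 1928.4 N·m.
So T = 1928.4 / (0.5793 × 2.9) = 1147.9 N.
ΣF_x = 0: H_x = T cos 35.4° = 935.7 N.

H_x ≈ 936 N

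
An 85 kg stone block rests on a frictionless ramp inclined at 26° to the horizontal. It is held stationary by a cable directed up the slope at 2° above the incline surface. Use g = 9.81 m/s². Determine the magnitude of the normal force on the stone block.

N ≈ 737 N

Take axes along and perpendicular to the incline. Weight components: W sin 26° = 365.5 N down-slope, W cos 26° = 749.5 N into the surface.
Along incline: T cos 2° = W sin 26° → T = 365.8 N.
Perpendicular: N = W cos 26° − T sin 2° = 736.7 N.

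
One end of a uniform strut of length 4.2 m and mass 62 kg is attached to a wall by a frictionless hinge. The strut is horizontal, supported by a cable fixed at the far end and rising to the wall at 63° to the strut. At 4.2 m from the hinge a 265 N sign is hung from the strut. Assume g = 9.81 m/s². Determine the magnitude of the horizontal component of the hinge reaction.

H_x ≈ 290 N

Take torques about the hinge: T sin 63° · 4.2 = 62×9.81×2.1 + 265×4.2 = 2390.3 N·m.
So T = 2390.3 / (0.8910 × 4.2) = 638.73 N.
ΣF_x = 0: H_x = T cos 63° = 289.98 N.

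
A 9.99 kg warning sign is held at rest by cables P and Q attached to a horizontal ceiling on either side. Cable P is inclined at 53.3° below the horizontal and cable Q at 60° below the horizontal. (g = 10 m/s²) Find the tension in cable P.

T_P ≈ 54.4 N

Weight W = 9.99 × 10 = 99.9 N acts straight down.
Horizontal: T_P cos 53.3° = T_Q cos 60°  →  T_Q = 1.195 T_P.
Vertical: T_P sin 53.3° + T_Q sin 60° = 99.9.
Substituting the horizontal relation into the vertical equation gives 1.837 T_P = 99.9, so T_P = 54.39 N.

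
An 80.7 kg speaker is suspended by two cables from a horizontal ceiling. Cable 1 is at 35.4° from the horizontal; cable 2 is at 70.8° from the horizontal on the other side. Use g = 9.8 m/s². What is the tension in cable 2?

Weight W = 80.7 × 9.8 = 790.9 N acts straight down.
Horizontal: T_1 cos 35.4° = T_2 cos 70.8°  →  T_1 = 0.4035 T_2.
Vertical: T_1 sin 35.4° + T_2 sin 70.8° = 790.9.
Substituting the horizontal relation into the vertical equation gives 1.178 T_2 = 790.9, so T_2 = 671.3 N.

T_2 ≈ 671 N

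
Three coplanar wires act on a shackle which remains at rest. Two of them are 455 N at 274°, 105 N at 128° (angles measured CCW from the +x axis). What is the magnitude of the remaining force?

F ≈ 373 N

Sum the known components: ΣF_x = -32.91 N, ΣF_y = -371.2 N.
For equilibrium the remaining force must supply (−ΣF_x, −ΣF_y) = (32.91, 371.2) N.
Magnitude = √((32.91)² + (371.2)²) = 372.6 N; direction = atan2(371.2, 32.91) = 84.9°.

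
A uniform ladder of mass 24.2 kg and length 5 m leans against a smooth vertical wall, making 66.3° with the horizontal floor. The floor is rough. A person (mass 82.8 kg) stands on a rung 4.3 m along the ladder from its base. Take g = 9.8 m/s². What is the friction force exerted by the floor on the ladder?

Torques about the foot: N_wall · 5 sin 66.3° = 24.2×9.8×2.5 cos 66.3° + 82.8×9.8×4.3 cos 66.3° → N_wall = 358.38 N.
ΣF_x = 0: f_floor = N_wall = 358.38 N.

f ≈ 358 N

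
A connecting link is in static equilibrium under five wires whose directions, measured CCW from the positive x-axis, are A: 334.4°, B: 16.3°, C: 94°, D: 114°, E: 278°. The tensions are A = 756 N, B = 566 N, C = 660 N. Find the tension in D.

T_D ≈ 4480 N

Resolve: ΣF_x = 756 cos 334.4° + 566 cos 16.3° + 660 cos 94° + T_D cos 114° + T_E cos 278° = 0.
        ΣF_y = 756 sin 334.4° + 566 sin 16.3° + 660 sin 94° + T_D sin 114° + T_E sin 278° = 0.
The known terms sum to (1179, 490.6) N, so -0.4067 T_D + 0.1392 T_E = -1179 and 0.9135 T_D − 0.9903 T_E = -490.6.
Solving simultaneously: T_D = 4483 N, T_E = 4631 N.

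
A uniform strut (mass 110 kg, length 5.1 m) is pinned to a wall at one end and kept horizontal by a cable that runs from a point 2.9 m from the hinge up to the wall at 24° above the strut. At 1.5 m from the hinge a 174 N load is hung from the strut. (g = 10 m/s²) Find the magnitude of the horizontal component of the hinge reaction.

Take torques about the hinge: T sin 24° · 2.9 = 110×10×2.55 + 174×1.5 = 3066 N·m.
So T = 3066 / (0.4067 × 2.9) = 2599.3 N.
ΣF_x = 0: H_x = T cos 24° = 2374.6 N.

H_x ≈ 2370 N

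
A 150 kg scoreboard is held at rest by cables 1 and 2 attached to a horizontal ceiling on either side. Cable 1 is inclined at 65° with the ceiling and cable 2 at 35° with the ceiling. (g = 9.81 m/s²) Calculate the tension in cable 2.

Weight W = 150 × 9.81 = 1472 N acts straight down.
Horizontal: T_1 cos 65° = T_2 cos 35°  →  T_1 = 1.938 T_2.
Vertical: T_1 sin 65° + T_2 sin 35° = 1472.
Substituting the horizontal relation into the vertical equation gives 2.33 T_2 = 1472, so T_2 = 631.5 N.

T_2 ≈ 631 N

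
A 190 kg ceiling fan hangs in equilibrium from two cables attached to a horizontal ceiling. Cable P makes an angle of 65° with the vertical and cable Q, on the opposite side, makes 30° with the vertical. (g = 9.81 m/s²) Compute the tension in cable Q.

Angles from the horizontal: cable P is 90° − 65° = 25°, cable Q is 90° − 30° = 60°.
Weight W = 190 × 9.81 = 1864 N acts straight down.
Horizontal: T_P cos 25° = T_Q cos 60°  →  T_P = 0.5517 T_Q.
Vertical: T_P sin 25° + T_Q sin 60° = 1864.
Substituting the horizontal relation into the vertical equation gives 1.099 T_Q = 1864, so T_Q = 1696 N.

T_Q ≈ 1700 N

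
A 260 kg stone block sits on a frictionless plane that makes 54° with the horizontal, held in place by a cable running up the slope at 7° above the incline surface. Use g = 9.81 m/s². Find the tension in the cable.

Take axes along and perpendicular to the incline. Weight components: W sin 54° = 2063 N down-slope, W cos 54° = 1499 N into the surface.
Along incline: T cos 7° = W sin 54° → T = 2079 N.
Perpendicular: N = W cos 54° − T sin 7° = 1246 N.

T ≈ 2080 N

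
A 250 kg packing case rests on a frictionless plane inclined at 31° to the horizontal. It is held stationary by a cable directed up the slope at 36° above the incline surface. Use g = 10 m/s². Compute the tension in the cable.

Take axes along and perpendicular to the incline. Weight components: W sin 31° = 1288 N down-slope, W cos 31° = 2143 N into the surface.
Along incline: T cos 36° = W sin 31° → T = 1592 N.
Perpendicular: N = W cos 31° − T sin 36° = 1207 N.

T ≈ 1590 N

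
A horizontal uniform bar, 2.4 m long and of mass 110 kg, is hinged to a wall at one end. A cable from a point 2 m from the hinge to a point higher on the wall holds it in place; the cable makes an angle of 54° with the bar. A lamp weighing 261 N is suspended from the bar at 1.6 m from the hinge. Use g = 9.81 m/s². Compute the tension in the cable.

T ≈ 1060 N

Take torques about the hinge: T sin 54° · 2 = 110×9.81×1.2 + 261×1.6 = 1712.5 N·m.
So T = 1712.5 / (0.8090 × 2) = 1058.4 N.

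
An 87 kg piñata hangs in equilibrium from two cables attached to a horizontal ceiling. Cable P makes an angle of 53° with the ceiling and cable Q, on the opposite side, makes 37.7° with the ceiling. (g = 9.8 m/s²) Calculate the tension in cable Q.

T_Q ≈ 513 N

Weight W = 87 × 9.8 = 852.6 N acts straight down.
Horizontal: T_P cos 53° = T_Q cos 37.7°  →  T_P = 1.315 T_Q.
Vertical: T_P sin 53° + T_Q sin 37.7° = 852.6.
Substituting the horizontal relation into the vertical equation gives 1.662 T_Q = 852.6, so T_Q = 513.1 N.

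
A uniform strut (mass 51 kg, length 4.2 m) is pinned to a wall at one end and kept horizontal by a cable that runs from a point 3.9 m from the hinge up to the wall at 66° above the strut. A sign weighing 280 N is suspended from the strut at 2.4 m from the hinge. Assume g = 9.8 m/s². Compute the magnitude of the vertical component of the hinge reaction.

Take torques about the hinge: T sin 66° · 3.9 = 51×9.8×2.1 + 280×2.4 = 1721.6 N·m.
So T = 1721.6 / (0.9135 × 3.9) = 483.21 N.
ΣF_y = 0: H_y = (51×9.8 + 280) − T sin 66° = 779.8 − 441.43 = 338.37 N.

|H_y| ≈ 338 N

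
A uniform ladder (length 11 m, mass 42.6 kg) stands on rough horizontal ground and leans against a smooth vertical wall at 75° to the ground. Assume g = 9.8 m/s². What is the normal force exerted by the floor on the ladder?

ΣF_y = 0: N_floor = 42.6×9.8 = 417.48 N.

N_floor ≈ 417 N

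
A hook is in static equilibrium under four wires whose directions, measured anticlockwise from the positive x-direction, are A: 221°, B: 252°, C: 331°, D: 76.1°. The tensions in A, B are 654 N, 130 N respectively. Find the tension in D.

Resolve: ΣF_x = 654 cos 221° + 130 cos 252° + T_C cos 331° + T_D cos 76.1° = 0.
        ΣF_y = 654 sin 221° + 130 sin 252° + T_C sin 331° + T_D sin 76.1° = 0.
The known terms sum to (-533.8, -552.7) N, so 0.8746 T_C + 0.2402 T_D = 533.8 and -0.4848 T_C + 0.9707 T_D = 552.7.
Solving simultaneously: T_C = 399.1 N, T_D = 768.7 N.

T_D ≈ 769 N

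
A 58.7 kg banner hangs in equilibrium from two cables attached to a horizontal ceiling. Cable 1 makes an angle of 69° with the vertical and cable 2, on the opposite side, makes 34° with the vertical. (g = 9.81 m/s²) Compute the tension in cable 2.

Angles from the horizontal: cable 1 is 90° − 69° = 21°, cable 2 is 90° − 34° = 56°.
Weight W = 58.7 × 9.81 = 575.8 N acts straight down.
Horizontal: T_1 cos 21° = T_2 cos 56°  →  T_1 = 0.599 T_2.
Vertical: T_1 sin 21° + T_2 sin 56° = 575.8.
Substituting the horizontal relation into the vertical equation gives 1.044 T_2 = 575.8, so T_2 = 551.7 N.

T_2 ≈ 552 N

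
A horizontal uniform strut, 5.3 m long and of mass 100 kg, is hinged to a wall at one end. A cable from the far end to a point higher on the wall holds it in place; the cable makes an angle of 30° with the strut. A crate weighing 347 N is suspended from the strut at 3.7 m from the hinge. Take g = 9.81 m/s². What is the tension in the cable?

T ≈ 1470 N

Take torques about the hinge: T sin 30° · 5.3 = 100×9.81×2.65 + 347×3.7 = 3883.6 N·m.
So T = 3883.6 / (0.5000 × 5.3) = 1465.5 N.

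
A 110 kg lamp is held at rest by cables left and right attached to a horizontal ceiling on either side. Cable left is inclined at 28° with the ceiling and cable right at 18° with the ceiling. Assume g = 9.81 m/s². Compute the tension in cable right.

T_right ≈ 1320 N

Weight W = 110 × 9.81 = 1079 N acts straight down.
Horizontal: T_left cos 28° = T_right cos 18°  →  T_left = 1.077 T_right.
Vertical: T_left sin 28° + T_right sin 18° = 1079.
Substituting the horizontal relation into the vertical equation gives 0.8147 T_right = 1079, so T_right = 1325 N.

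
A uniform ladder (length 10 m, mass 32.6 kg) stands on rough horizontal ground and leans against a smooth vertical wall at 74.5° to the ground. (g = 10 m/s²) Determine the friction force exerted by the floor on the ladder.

f ≈ 45.2 N

Torques about the foot: N_wall · 10 sin 74.5° = 32.6×10×5 cos 74.5° → N_wall = 45.204 N.
ΣF_x = 0: f_floor = N_wall = 45.204 N.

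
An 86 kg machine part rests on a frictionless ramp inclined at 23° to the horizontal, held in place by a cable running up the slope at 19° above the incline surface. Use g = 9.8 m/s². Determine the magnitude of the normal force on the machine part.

N ≈ 662 N

Take axes along and perpendicular to the incline. Weight components: W sin 23° = 329.3 N down-slope, W cos 23° = 775.8 N into the surface.
Along incline: T cos 19° = W sin 23° → T = 348.3 N.
Perpendicular: N = W cos 23° − T sin 19° = 662.4 N.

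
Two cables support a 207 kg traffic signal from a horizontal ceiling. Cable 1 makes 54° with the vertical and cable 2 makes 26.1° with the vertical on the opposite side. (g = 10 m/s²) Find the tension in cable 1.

T_1 ≈ 924 N

Angles from the horizontal: cable 1 is 90° − 54° = 36°, cable 2 is 90° − 26.1° = 63.9°.
Weight W = 207 × 10 = 2070 N acts straight down.
Horizontal: T_1 cos 36° = T_2 cos 63.9°  →  T_2 = 1.839 T_1.
Vertical: T_1 sin 36° + T_2 sin 63.9° = 2070.
Substituting the horizontal relation into the vertical equation gives 2.239 T_1 = 2070, so T_1 = 924.4 N.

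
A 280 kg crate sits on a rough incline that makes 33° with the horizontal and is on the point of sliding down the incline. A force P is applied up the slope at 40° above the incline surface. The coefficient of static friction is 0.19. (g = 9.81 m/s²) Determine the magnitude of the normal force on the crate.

N ≈ 1250 N

On the verge of sliding down the incline, friction equals μN and acts up the slope.
Perpendicular: N + P sin 40° = W cos 33° = 2304 N.
Along incline: P cos 40° + μN = W sin 33° with W sin 33° = 1496 N.
Solving the pair for P and N: P = 1644 N, N = 1247 N (and f = μN = 237 N).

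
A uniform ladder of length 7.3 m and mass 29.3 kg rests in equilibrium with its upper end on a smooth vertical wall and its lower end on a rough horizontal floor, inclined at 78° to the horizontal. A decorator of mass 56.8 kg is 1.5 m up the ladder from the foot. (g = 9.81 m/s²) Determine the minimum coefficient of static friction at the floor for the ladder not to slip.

ΣF_y = 0: N_floor = 29.3×9.81 + 56.8×9.81 = 844.64 N.
Torques about the foot: N_wall · 7.3 sin 78° = 29.3×9.81×3.65 cos 78° + 56.8×9.81×1.5 cos 78° → N_wall = 54.885 N.
ΣF_x = 0: f_floor = N_wall = 54.885 N.
μ_min = f_floor / N_floor = 54.885 / 844.64 = 0.06498.

μ_min ≈ 0.0650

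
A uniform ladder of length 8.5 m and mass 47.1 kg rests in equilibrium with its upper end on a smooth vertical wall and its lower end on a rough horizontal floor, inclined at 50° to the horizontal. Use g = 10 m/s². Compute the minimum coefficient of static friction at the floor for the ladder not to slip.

μ_min ≈ 0.420

ΣF_y = 0: N_floor = 47.1×10 = 471 N.
Torques about the foot: N_wall · 8.5 sin 50° = 47.1×10×4.25 cos 50° → N_wall = 197.61 N.
ΣF_x = 0: f_floor = N_wall = 197.61 N.
μ_min = f_floor / N_floor = 197.61 / 471 = 0.4195.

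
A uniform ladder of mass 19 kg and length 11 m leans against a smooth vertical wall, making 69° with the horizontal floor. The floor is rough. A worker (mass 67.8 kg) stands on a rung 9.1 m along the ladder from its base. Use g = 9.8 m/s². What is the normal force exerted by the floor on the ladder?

N_floor ≈ 851 N

ΣF_y = 0: N_floor = 19×9.8 + 67.8×9.8 = 850.64 N.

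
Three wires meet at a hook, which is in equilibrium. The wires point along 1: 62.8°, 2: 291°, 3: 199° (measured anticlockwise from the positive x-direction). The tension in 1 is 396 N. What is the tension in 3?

T_3 ≈ 295 N

Resolve: ΣF_x = 396 cos 62.8° + T_2 cos 291° + T_3 cos 199° = 0.
        ΣF_y = 396 sin 62.8° + T_2 sin 291° + T_3 sin 199° = 0.
The known terms sum to (181, 352.2) N, so 0.3584 T_2 − 0.9455 T_3 = -181 and -0.9336 T_2 − 0.3256 T_3 = -352.2.
Solving simultaneously: T_2 = 274.3 N, T_3 = 295.4 N.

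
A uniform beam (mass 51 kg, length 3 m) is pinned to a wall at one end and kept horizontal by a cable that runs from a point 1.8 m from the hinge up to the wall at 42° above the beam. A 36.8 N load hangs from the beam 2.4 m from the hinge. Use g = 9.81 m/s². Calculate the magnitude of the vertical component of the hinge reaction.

Take torques about the hinge: T sin 42° · 1.8 = 51×9.81×1.5 + 36.8×2.4 = 838.79 N·m.
So T = 838.79 / (0.6691 × 1.8) = 696.41 N.
ΣF_y = 0: H_y = (51×9.81 + 36.8) − T sin 42° = 537.11 − 465.99 = 71.118 N.

|H_y| ≈ 71.1 N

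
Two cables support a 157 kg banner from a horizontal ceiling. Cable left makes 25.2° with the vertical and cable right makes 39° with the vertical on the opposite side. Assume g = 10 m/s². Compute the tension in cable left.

Angles from the horizontal: cable left is 90° − 25.2° = 64.8°, cable right is 90° − 39° = 51°.
Weight W = 157 × 10 = 1570 N acts straight down.
Horizontal: T_left cos 64.8° = T_right cos 51°  →  T_right = 0.6766 T_left.
Vertical: T_left sin 64.8° + T_right sin 51° = 1570.
Substituting the horizontal relation into the vertical equation gives 1.431 T_left = 1570, so T_left = 1097 N.

T_left ≈ 1100 N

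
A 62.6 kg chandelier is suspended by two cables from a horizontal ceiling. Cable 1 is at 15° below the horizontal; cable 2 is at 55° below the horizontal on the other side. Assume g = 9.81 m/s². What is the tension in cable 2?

T_2 ≈ 631 N

Weight W = 62.6 × 9.81 = 614.1 N acts straight down.
Horizontal: T_1 cos 15° = T_2 cos 55°  →  T_1 = 0.5938 T_2.
Vertical: T_1 sin 15° + T_2 sin 55° = 614.1.
Substituting the horizontal relation into the vertical equation gives 0.9728 T_2 = 614.1, so T_2 = 631.2 N.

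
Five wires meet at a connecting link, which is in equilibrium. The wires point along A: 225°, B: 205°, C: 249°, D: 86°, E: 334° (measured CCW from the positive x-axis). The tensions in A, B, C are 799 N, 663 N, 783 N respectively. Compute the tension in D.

Resolve: ΣF_x = 799 cos 225° + 663 cos 205° + 783 cos 249° + T_D cos 86° + T_E cos 334° = 0.
        ΣF_y = 799 sin 225° + 663 sin 205° + 783 sin 249° + T_D sin 86° + T_E sin 334° = 0.
The known terms sum to (-1446, -1576) N, so 0.0698 T_D + 0.8988 T_E = 1446 and 0.9976 T_D − 0.4384 T_E = 1576.
Solving simultaneously: T_D = 2212 N, T_E = 1438 N.

T_D ≈ 2210 N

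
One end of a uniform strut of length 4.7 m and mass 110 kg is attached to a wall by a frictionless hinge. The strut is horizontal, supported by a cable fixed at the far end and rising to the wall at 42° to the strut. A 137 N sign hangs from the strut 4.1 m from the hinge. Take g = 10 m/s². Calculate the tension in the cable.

Take torques about the hinge: T sin 42° · 4.7 = 110×10×2.35 + 137×4.1 = 3146.7 N·m.
So T = 3146.7 / (0.6691 × 4.7) = 1000.6 N.

T ≈ 1000 N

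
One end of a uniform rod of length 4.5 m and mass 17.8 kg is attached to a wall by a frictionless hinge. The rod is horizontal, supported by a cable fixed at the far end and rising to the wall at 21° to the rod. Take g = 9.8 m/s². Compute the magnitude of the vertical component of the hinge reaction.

Take torques about the hinge: T sin 21° · 4.5 = 17.8×9.8×2.25 = 392.49 N·m.
So T = 392.49 / (0.3584 × 4.5) = 243.38 N.
ΣF_y = 0: H_y = (17.8×9.8) − T sin 21° = 174.44 − 87.22 = 87.22 N.

|H_y| ≈ 87.2 N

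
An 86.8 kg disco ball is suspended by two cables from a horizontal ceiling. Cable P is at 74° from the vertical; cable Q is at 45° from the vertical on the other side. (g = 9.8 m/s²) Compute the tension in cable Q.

Angles from the horizontal: cable P is 90° − 74° = 16°, cable Q is 90° − 45° = 45°.
Weight W = 86.8 × 9.8 = 850.6 N acts straight down.
Horizontal: T_P cos 16° = T_Q cos 45°  →  T_P = 0.7356 T_Q.
Vertical: T_P sin 16° + T_Q sin 45° = 850.6.
Substituting the horizontal relation into the vertical equation gives 0.9099 T_Q = 850.6, so T_Q = 934.9 N.

T_Q ≈ 935 N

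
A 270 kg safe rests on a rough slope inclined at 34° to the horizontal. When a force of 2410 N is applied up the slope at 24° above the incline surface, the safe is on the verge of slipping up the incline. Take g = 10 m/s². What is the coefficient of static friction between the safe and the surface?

On the verge of sliding up the incline, friction is at its maximum μN and acts down the slope.
Perpendicular to incline: N = W cos 34° − P sin 24° = 2238 − 980.2 = 1258 N.
Along incline: P cos 24° − μN = W sin 34° → μ = −(W sin 34° − P cos 24°) / N = 0.5499.

μ ≈ 0.550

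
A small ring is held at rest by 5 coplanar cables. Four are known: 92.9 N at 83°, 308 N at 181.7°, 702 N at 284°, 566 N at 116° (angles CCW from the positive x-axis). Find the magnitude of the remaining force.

F ≈ 385 N

Sum the known components: ΣF_x = -374.8 N, ΣF_y = -89.36 N.
For equilibrium the remaining force must supply (−ΣF_x, −ΣF_y) = (374.8, 89.36) N.
Magnitude = √((374.8)² + (89.36)²) = 385.3 N; direction = atan2(89.36, 374.8) = 13.4°.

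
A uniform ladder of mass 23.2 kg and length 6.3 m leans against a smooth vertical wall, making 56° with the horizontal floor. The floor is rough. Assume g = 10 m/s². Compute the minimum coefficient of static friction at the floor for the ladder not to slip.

μ_min ≈ 0.337

ΣF_y = 0: N_floor = 23.2×10 = 232 N.
Torques about the foot: N_wall · 6.3 sin 56° = 23.2×10×3.15 cos 56° → N_wall = 78.243 N.
ΣF_x = 0: f_floor = N_wall = 78.243 N.
μ_min = f_floor / N_floor = 78.243 / 232 = 0.3373.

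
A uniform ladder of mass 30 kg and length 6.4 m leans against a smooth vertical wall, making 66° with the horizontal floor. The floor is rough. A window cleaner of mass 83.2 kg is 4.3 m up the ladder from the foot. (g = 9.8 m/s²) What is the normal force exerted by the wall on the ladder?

Torques about the foot: N_wall · 6.4 sin 66° = 30×9.8×3.2 cos 66° + 83.2×9.8×4.3 cos 66° → N_wall = 309.35 N.

N_wall ≈ 309 N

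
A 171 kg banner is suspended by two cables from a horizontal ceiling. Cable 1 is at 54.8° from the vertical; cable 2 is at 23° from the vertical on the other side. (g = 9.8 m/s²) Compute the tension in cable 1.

Angles from the horizontal: cable 1 is 90° − 54.8° = 35.2°, cable 2 is 90° − 23° = 67°.
Weight W = 171 × 9.8 = 1676 N acts straight down.
Horizontal: T_1 cos 35.2° = T_2 cos 67°  →  T_2 = 2.091 T_1.
Vertical: T_1 sin 35.2° + T_2 sin 67° = 1676.
Substituting the horizontal relation into the vertical equation gives 2.502 T_1 = 1676, so T_1 = 669.9 N.

T_1 ≈ 670 N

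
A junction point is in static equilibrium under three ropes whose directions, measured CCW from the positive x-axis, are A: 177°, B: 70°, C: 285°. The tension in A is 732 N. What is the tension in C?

Resolve: ΣF_x = 732 cos 177° + T_B cos 70° + T_C cos 285° = 0.
        ΣF_y = 732 sin 177° + T_B sin 70° + T_C sin 285° = 0.
The known terms sum to (-731, 38.31) N, so 0.3420 T_B + 0.2588 T_C = 731 and 0.9397 T_B − 0.9659 T_C = -38.31.
Solving simultaneously: T_B = 1214 N, T_C = 1220 N.

T_C ≈ 1220 N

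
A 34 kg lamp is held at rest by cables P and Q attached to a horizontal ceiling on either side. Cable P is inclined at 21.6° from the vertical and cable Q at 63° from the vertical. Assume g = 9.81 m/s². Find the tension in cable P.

Angles from the horizontal: cable P is 90° − 21.6° = 68.4°, cable Q is 90° − 63° = 27°.
Weight W = 34 × 9.81 = 333.5 N acts straight down.
Horizontal: T_P cos 68.4° = T_Q cos 27°  →  T_Q = 0.4132 T_P.
Vertical: T_P sin 68.4° + T_Q sin 27° = 333.5.
Substituting the horizontal relation into the vertical equation gives 1.117 T_P = 333.5, so T_P = 298.5 N.

T_P ≈ 299 N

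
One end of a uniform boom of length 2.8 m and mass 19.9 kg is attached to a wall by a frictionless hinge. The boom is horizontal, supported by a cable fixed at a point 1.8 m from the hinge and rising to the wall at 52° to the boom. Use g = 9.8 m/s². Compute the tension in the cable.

Take torques about the hinge: T sin 52° · 1.8 = 19.9×9.8×1.4 = 273.03 N·m.
So T = 273.03 / (0.7880 × 1.8) = 192.49 N.

T ≈ 192 N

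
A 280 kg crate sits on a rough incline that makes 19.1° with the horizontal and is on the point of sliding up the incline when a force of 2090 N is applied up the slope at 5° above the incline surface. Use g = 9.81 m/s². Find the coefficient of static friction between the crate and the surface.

μ ≈ 0.490

On the verge of sliding up the incline, friction is at its maximum μN and acts down the slope.
Perpendicular to incline: N = W cos 19.1° − P sin 5° = 2596 − 182.2 = 2413 N.
Along incline: P cos 5° − μN = W sin 19.1° → μ = −(W sin 19.1° − P cos 5°) / N = 0.4903.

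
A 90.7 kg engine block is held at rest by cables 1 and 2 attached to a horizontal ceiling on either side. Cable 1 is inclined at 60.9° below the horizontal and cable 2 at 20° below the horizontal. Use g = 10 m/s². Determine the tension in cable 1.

T_1 ≈ 863 N

Weight W = 90.7 × 10 = 907 N acts straight down.
Horizontal: T_1 cos 60.9° = T_2 cos 20°  →  T_2 = 0.5175 T_1.
Vertical: T_1 sin 60.9° + T_2 sin 20° = 907.
Substituting the horizontal relation into the vertical equation gives 1.051 T_1 = 907, so T_1 = 863.2 N.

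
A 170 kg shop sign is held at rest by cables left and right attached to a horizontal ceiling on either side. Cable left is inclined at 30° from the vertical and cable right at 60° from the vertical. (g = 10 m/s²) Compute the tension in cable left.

T_left ≈ 1470 N

Angles from the horizontal: cable left is 90° − 30° = 60°, cable right is 90° − 60° = 30°.
Weight W = 170 × 10 = 1700 N acts straight down.
Horizontal: T_left cos 60° = T_right cos 30°  →  T_right = 0.5774 T_left.
Vertical: T_left sin 60° + T_right sin 30° = 1700.
Substituting the horizontal relation into the vertical equation gives 1.155 T_left = 1700, so T_left = 1472 N.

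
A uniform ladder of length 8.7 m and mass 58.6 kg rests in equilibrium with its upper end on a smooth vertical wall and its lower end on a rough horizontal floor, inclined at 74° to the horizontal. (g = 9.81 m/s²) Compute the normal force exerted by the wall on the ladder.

Torques about the foot: N_wall · 8.7 sin 74° = 58.6×9.81×4.35 cos 74° → N_wall = 82.42 N.

N_wall ≈ 82.4 N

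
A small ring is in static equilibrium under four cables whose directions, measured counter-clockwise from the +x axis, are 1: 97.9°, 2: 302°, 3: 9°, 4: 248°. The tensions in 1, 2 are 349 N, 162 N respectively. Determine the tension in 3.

Resolve: ΣF_x = 349 cos 97.9° + 162 cos 302° + T_3 cos 9° + T_4 cos 248° = 0.
        ΣF_y = 349 sin 97.9° + 162 sin 302° + T_3 sin 9° + T_4 sin 248° = 0.
The known terms sum to (37.88, 208.3) N, so 0.9877 T_3 − 0.3746 T_4 = -37.88 and 0.1564 T_3 − 0.9272 T_4 = -208.3.
Solving simultaneously: T_3 = 50.06 N, T_4 = 233.1 N.

T_3 ≈ 50.1 N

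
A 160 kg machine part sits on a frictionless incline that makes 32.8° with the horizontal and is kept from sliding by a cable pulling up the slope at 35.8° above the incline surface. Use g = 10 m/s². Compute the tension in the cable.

T ≈ 1070 N

Take axes along and perpendicular to the incline. Weight components: W sin 32.8° = 866.7 N down-slope, W cos 32.8° = 1345 N into the surface.
Along incline: T cos 35.8° = W sin 32.8° → T = 1069 N.
Perpendicular: N = W cos 32.8° − T sin 35.8° = 719.8 N.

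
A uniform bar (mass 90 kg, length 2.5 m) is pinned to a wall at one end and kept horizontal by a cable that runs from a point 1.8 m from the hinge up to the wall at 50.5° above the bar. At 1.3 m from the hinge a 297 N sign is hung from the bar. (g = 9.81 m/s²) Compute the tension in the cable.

T ≈ 1070 N

Take torques about the hinge: T sin 50.5° · 1.8 = 90×9.81×1.25 + 297×1.3 = 1489.7 N·m.
So T = 1489.7 / (0.7716 × 1.8) = 1072.6 N.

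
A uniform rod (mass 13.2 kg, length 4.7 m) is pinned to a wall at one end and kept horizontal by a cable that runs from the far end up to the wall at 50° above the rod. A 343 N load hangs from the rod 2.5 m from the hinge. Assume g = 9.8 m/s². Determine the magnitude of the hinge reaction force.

Take torques about the hinge: T sin 50° · 4.7 = 13.2×9.8×2.35 + 343×2.5 = 1161.5 N·m.
So T = 1161.5 / (0.7660 × 4.7) = 322.6 N.
ΣF_x = 0: H_x = T cos 50° = 207.36 N.
ΣF_y = 0: H_y = (13.2×9.8 + 343) − T sin 50° = 472.36 − 247.13 = 225.23 N.
|H| = √(H_x² + H_y²) = √((207.36)² + (225.23)²) = 306.15 N.

|H| ≈ 306 N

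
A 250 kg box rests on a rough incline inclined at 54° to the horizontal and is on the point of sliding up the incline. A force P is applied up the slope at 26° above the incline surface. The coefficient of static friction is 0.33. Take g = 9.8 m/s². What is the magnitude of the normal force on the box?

N ≈ 408 N

On the verge of sliding up the incline, friction equals μN and acts down the slope.
Perpendicular: N + P sin 26° = W cos 54° = 1440 N.
Along incline: P cos 26° = W sin 54° + μN  with W sin 54° = 1982 N.
Solving the pair for P and N: P = 2355 N, N = 407.7 N (and f = μN = 134.5 N).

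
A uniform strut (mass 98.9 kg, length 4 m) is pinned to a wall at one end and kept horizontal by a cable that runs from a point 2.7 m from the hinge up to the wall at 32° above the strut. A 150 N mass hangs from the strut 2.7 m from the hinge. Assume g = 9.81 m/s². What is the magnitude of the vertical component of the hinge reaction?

|H_y| ≈ 252 N

Take torques about the hinge: T sin 32° · 2.7 = 98.9×9.81×2 + 150×2.7 = 2345.4 N·m.
So T = 2345.4 / (0.5299 × 2.7) = 1639.3 N.
ΣF_y = 0: H_y = (98.9×9.81 + 150) − T sin 32° = 1120.2 − 868.67 = 251.54 N.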